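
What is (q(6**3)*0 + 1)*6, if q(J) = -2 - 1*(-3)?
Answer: 6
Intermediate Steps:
q(J) = 1 (q(J) = -2 + 3 = 1)
(q(6**3)*0 + 1)*6 = (1*0 + 1)*6 = (0 + 1)*6 = 1*6 = 6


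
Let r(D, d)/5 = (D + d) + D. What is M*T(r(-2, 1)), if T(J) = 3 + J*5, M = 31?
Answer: -2232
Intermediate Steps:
r(D, d) = 5*d + 10*D (r(D, d) = 5*((D + d) + D) = 5*(d + 2*D) = 5*d + 10*D)
T(J) = 3 + 5*J
M*T(r(-2, 1)) = 31*(3 + 5*(5*1 + 10*(-2))) = 31*(3 + 5*(5 - 20)) = 31*(3 + 5*(-15)) = 31*(3 - 75) = 31*(-72) = -2232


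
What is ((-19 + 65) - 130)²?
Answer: 7056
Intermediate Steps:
((-19 + 65) - 130)² = (46 - 130)² = (-84)² = 7056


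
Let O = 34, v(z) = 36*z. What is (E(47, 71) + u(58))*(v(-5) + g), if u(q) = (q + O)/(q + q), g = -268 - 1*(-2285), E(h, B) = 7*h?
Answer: 17569068/29 ≈ 6.0583e+5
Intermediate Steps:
g = 2017 (g = -268 + 2285 = 2017)
u(q) = (34 + q)/(2*q) (u(q) = (q + 34)/(q + q) = (34 + q)/((2*q)) = (34 + q)*(1/(2*q)) = (34 + q)/(2*q))
(E(47, 71) + u(58))*(v(-5) + g) = (7*47 + (1/2)*(34 + 58)/58)*(36*(-5) + 2017) = (329 + (1/2)*(1/58)*92)*(-180 + 2017) = (329 + 23/29)*1837 = (9564/29)*1837 = 17569068/29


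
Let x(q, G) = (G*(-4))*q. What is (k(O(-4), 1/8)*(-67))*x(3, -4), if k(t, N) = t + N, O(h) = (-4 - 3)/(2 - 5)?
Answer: -7906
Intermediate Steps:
O(h) = 7/3 (O(h) = -7/(-3) = -7*(-⅓) = 7/3)
k(t, N) = N + t
x(q, G) = -4*G*q (x(q, G) = (-4*G)*q = -4*G*q)
(k(O(-4), 1/8)*(-67))*x(3, -4) = ((1/8 + 7/3)*(-67))*(-4*(-4)*3) = ((⅛ + 7/3)*(-67))*48 = ((59/24)*(-67))*48 = -3953/24*48 = -7906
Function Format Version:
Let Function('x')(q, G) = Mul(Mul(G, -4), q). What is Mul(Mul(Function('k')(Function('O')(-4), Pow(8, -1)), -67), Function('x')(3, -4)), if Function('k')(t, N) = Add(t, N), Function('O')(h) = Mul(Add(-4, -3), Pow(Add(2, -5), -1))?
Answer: -7906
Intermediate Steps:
Function('O')(h) = Rational(7, 3) (Function('O')(h) = Mul(-7, Pow(-3, -1)) = Mul(-7, Rational(-1, 3)) = Rational(7, 3))
Function('k')(t, N) = Add(N, t)
Function('x')(q, G) = Mul(-4, G, q) (Function('x')(q, G) = Mul(Mul(-4, G), q) = Mul(-4, G, q))
Mul(Mul(Function('k')(Function('O')(-4), Pow(8, -1)), -67), Function('x')(3, -4)) = Mul(Mul(Add(Pow(8, -1), Rational(7, 3)), -67), Mul(-4, -4, 3)) = Mul(Mul(Add(Rational(1, 8), Rational(7, 3)), -67), 48) = Mul(Mul(Rational(59, 24), -67), 48) = Mul(Rational(-3953, 24), 48) = -7906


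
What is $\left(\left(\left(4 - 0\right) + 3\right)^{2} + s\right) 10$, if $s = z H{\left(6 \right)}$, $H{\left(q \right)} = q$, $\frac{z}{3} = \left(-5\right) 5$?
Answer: $-4010$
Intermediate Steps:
$z = -75$ ($z = 3 \left(\left(-5\right) 5\right) = 3 \left(-25\right) = -75$)
$s = -450$ ($s = \left(-75\right) 6 = -450$)
$\left(\left(\left(4 - 0\right) + 3\right)^{2} + s\right) 10 = \left(\left(\left(4 - 0\right) + 3\right)^{2} - 450\right) 10 = \left(\left(\left(4 + 0\right) + 3\right)^{2} - 450\right) 10 = \left(\left(4 + 3\right)^{2} - 450\right) 10 = \left(7^{2} - 450\right) 10 = \left(49 - 450\right) 10 = \left(-401\right) 10 = -4010$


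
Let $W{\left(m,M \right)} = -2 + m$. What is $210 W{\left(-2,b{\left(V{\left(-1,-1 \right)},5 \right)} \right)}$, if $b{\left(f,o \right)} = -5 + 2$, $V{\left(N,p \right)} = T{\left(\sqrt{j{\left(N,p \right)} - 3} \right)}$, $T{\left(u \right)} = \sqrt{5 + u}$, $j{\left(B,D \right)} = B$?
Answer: $-840$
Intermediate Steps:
$V{\left(N,p \right)} = \sqrt{5 + \sqrt{-3 + N}}$ ($V{\left(N,p \right)} = \sqrt{5 + \sqrt{N - 3}} = \sqrt{5 + \sqrt{-3 + N}}$)
$b{\left(f,o \right)} = -3$
$210 W{\left(-2,b{\left(V{\left(-1,-1 \right)},5 \right)} \right)} = 210 \left(-2 - 2\right) = 210 \left(-4\right) = -840$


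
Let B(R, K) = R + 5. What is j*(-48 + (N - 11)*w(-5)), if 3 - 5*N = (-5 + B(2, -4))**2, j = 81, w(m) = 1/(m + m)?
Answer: -94932/25 ≈ -3797.3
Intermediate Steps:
B(R, K) = 5 + R
w(m) = 1/(2*m)
N = -1/5 (N = 3/5 - (-5 + (5 + 2))**2/5 = 3/5 - (-5 + 7)**2/5 = 3/5 - 1/5*2**2 = 3/5 - 1/5*4 = 3/5 - 4/5 = -1/5 ≈ -0.20000)
j*(-48 + (N - 11)*w(-5)) = 81*(-48 + (-1/5 - 11)*((1/2)/(-5))) = 81*(-48 - 28*(-1)/(5*5)) = 81*(-48 - 56/5*(-1/10)) = 81*(-48 + 28/25) = 81*(-1172/25) = -94932/25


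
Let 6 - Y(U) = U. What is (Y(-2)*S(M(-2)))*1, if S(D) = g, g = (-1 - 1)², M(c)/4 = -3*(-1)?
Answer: 32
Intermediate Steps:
Y(U) = 6 - U
M(c) = 12 (M(c) = 4*(-3*(-1)) = 4*3 = 12)
g = 4 (g = (-2)² = 4)
S(D) = 4
(Y(-2)*S(M(-2)))*1 = ((6 - 1*(-2))*4)*1 = ((6 + 2)*4)*1 = (8*4)*1 = 32*1 = 32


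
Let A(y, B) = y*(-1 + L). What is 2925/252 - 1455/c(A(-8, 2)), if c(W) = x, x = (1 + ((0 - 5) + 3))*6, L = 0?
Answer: 7115/28 ≈ 254.11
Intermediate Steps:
x = -6 (x = (1 + (-5 + 3))*6 = (1 - 2)*6 = -1*6 = -6)
A(y, B) = -y (A(y, B) = y*(-1 + 0) = y*(-1) = -y)
c(W) = -6
2925/252 - 1455/c(A(-8, 2)) = 2925/252 - 1455/(-6) = 2925*(1/252) - 1455*(-1/6) = 325/28 + 485/2 = 7115/28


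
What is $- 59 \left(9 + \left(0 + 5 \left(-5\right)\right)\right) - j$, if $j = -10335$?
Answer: $11279$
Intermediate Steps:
$- 59 \left(9 + \left(0 + 5 \left(-5\right)\right)\right) - j = - 59 \left(9 + \left(0 + 5 \left(-5\right)\right)\right) - -10335 = - 59 \left(9 + \left(0 - 25\right)\right) + 10335 = - 59 \left(9 - 25\right) + 10335 = \left(-59\right) \left(-16\right) + 10335 = 944 + 10335 = 11279$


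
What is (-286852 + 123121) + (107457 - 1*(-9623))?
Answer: -46651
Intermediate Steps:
(-286852 + 123121) + (107457 - 1*(-9623)) = -163731 + (107457 + 9623) = -163731 + 117080 = -46651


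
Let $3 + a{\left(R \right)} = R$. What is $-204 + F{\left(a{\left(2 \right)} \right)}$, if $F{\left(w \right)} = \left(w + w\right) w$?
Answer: $-202$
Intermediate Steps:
$a{\left(R \right)} = -3 + R$
$F{\left(w \right)} = 2 w^{2}$ ($F{\left(w \right)} = 2 w w = 2 w^{2}$)
$-204 + F{\left(a{\left(2 \right)} \right)} = -204 + 2 \left(-3 + 2\right)^{2} = -204 + 2 \left(-1\right)^{2} = -204 + 2 \cdot 1 = -204 + 2 = -202$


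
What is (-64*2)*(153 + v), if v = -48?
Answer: -13440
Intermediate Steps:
(-64*2)*(153 + v) = (-64*2)*(153 - 48) = -128*105 = -13440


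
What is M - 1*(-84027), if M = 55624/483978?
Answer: 20333637515/241989 ≈ 84027.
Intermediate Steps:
M = 27812/241989 (M = 55624*(1/483978) = 27812/241989 ≈ 0.11493)
M - 1*(-84027) = 27812/241989 - 1*(-84027) = 27812/241989 + 84027 = 20333637515/241989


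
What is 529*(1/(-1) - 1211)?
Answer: -641148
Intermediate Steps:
529*(1/(-1) - 1211) = 529*(-1 - 1211) = 529*(-1212) = -641148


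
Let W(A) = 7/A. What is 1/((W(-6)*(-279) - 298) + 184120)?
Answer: 2/368295 ≈ 5.4304e-6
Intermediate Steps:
1/((W(-6)*(-279) - 298) + 184120) = 1/(((7/(-6))*(-279) - 298) + 184120) = 1/(((7*(-⅙))*(-279) - 298) + 184120) = 1/((-7/6*(-279) - 298) + 184120) = 1/((651/2 - 298) + 184120) = 1/(55/2 + 184120) = 1/(368295/2) = 2/368295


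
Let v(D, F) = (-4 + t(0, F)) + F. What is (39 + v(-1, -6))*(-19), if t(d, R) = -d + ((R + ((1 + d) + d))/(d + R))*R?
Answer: -456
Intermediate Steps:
t(d, R) = -d + R*(1 + R + 2*d)/(R + d) (t(d, R) = -d + ((R + (1 + 2*d))/(R + d))*R = -d + ((1 + R + 2*d)/(R + d))*R = -d + R*(1 + R + 2*d)/(R + d))
v(D, F) = -4 + F + (F + F²)/F (v(D, F) = (-4 + (F + F² - 1*0² + F*0)/(F + 0)) + F = (-4 + (F + F² - 1*0 + 0)/F) + F = (-4 + (F + F² + 0 + 0)/F) + F = (-4 + (F + F²)/F) + F = -4 + F + (F + F²)/F)
(39 + v(-1, -6))*(-19) = (39 + (-3 + 2*(-6)))*(-19) = (39 + (-3 - 12))*(-19) = (39 - 15)*(-19) = 24*(-19) = -456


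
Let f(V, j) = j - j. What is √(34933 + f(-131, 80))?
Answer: √34933 ≈ 186.90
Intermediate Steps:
f(V, j) = 0
√(34933 + f(-131, 80)) = √(34933 + 0) = √34933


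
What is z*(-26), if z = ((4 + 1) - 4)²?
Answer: -26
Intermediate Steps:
z = 1 (z = (5 - 4)² = 1² = 1)
z*(-26) = 1*(-26) = -26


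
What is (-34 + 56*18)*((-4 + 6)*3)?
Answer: 5844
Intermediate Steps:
(-34 + 56*18)*((-4 + 6)*3) = (-34 + 1008)*(2*3) = 974*6 = 5844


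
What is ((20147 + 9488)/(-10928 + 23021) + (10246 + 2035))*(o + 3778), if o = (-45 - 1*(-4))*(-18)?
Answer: 670823656288/12093 ≈ 5.5472e+7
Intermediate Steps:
o = 738 (o = (-45 + 4)*(-18) = -41*(-18) = 738)
((20147 + 9488)/(-10928 + 23021) + (10246 + 2035))*(o + 3778) = ((20147 + 9488)/(-10928 + 23021) + (10246 + 2035))*(738 + 3778) = (29635/12093 + 12281)*4516 = (148543768/12093)*4516 = 670823656288/12093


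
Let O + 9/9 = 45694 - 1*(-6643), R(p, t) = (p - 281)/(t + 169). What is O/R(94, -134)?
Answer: -1831760/187 ≈ -9795.5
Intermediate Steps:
R(p, t) = (-281 + p)/(169 + t)
O = 52336 (O = -1 + (45694 - 1*(-6643)) = -1 + (45694 + 6643) = -1 + 52337 = 52336)
O/R(94, -134) = 52336/(((-281 + 94)/(169 - 134))) = 52336/((-187/35)) = 52336/(((1/35)*(-187))) = 52336/(-187/35) = 52336*(-35/187) = -1831760/187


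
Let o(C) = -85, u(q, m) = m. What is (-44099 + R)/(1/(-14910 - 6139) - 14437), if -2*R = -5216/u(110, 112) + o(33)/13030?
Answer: 4835431130687/1583845565768 ≈ 3.0530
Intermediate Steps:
R = 849675/36484 (R = -(-5216/112 - 85/13030)/2 = -(-5216*1/112 - 85*1/13030)/2 = -(-326/7 - 17/2606)/2 = -½*(-849675/18242) = 849675/36484 ≈ 23.289)
(-44099 + R)/(1/(-14910 - 6139) - 14437) = (-44099 + 849675/36484)/(1/(-14910 - 6139) - 14437) = -1608058241/(36484*(1/(-21049) - 14437)) = -1608058241/(36484*(-1/21049 - 14437)) = -1608058241/(36484*(-303884414/21049)) = -1608058241/36484*(-21049/303884414) = 4835431130687/1583845565768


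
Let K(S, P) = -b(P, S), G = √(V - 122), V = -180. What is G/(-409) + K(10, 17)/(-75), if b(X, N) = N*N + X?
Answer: 39/25 - I*√302/409 ≈ 1.56 - 0.042489*I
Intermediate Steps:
G = I*√302 (G = √(-180 - 122) = √(-302) = I*√302 ≈ 17.378*I)
b(X, N) = X + N² (b(X, N) = N² + X = X + N²)
K(S, P) = -P - S² (K(S, P) = -(P + S²) = -P - S²)
G/(-409) + K(10, 17)/(-75) = (I*√302)/(-409) + (-1*17 - 1*10²)/(-75) = (I*√302)*(-1/409) + (-17 - 1*100)*(-1/75) = -I*√302/409 + (-17 - 100)*(-1/75) = -I*√302/409 - 117*(-1/75) = -I*√302/409 + 39/25 = 39/25 - I*√302/409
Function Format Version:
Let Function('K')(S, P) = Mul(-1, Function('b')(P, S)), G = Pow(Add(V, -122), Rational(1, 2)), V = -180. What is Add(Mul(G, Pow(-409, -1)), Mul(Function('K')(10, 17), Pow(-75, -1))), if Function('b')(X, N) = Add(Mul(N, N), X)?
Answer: Add(Rational(39, 25), Mul(Rational(-1, 409), I, Pow(302, Rational(1, 2)))) ≈ Add(1.5600, Mul(-0.042489, I))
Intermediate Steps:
G = Mul(I, Pow(302, Rational(1, 2))) (G = Pow(Add(-180, -122), Rational(1, 2)) = Pow(-302, Rational(1, 2)) = Mul(I, Pow(302, Rational(1, 2))) ≈ Mul(17.378, I))
Function('b')(X, N) = Add(X, Pow(N, 2)) (Function('b')(X, N) = Add(Pow(N, 2), X) = Add(X, Pow(N, 2)))
Function('K')(S, P) = Add(Mul(-1, P), Mul(-1, Pow(S, 2))) (Function('K')(S, P) = Mul(-1, Add(P, Pow(S, 2))) = Add(Mul(-1, P), Mul(-1, Pow(S, 2))))
Add(Mul(G, Pow(-409, -1)), Mul(Function('K')(10, 17), Pow(-75, -1))) = Add(Mul(Mul(I, Pow(302, Rational(1, 2))), Pow(-409, -1)), Mul(Add(Mul(-1, 17), Mul(-1, Pow(10, 2))), Pow(-75, -1))) = Add(Mul(Mul(I, Pow(302, Rational(1, 2))), Rational(-1, 409)), Mul(Add(-17, Mul(-1, 100)), Rational(-1, 75))) = Add(Mul(Rational(-1, 409), I, Pow(302, Rational(1, 2))), Mul(Add(-17, -100), Rational(-1, 75))) = Add(Mul(Rational(-1, 409), I, Pow(302, Rational(1, 2))), Mul(-117, Rational(-1, 75))) = Add(Mul(Rational(-1, 409), I, Pow(302, Rational(1, 2))), Rational(39, 25)) = Add(Rational(39, 25), Mul(Rational(-1, 409), I, Pow(302, Rational(1, 2))))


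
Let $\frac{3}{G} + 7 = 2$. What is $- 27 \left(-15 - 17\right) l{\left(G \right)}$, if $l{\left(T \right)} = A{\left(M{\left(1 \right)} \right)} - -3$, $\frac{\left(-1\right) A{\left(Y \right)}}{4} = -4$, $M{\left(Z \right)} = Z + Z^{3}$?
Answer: $16416$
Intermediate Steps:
$G = - \frac{3}{5}$ ($G = \frac{3}{-7 + 2} = \frac{3}{-5} = 3 \left(- \frac{1}{5}\right) = - \frac{3}{5} \approx -0.6$)
$A{\left(Y \right)} = 16$ ($A{\left(Y \right)} = \left(-4\right) \left(-4\right) = 16$)
$l{\left(T \right)} = 19$ ($l{\left(T \right)} = 16 - -3 = 16 + 3 = 19$)
$- 27 \left(-15 - 17\right) l{\left(G \right)} = - 27 \left(-15 - 17\right) 19 = \left(-27\right) \left(-32\right) 19 = 864 \cdot 19 = 16416$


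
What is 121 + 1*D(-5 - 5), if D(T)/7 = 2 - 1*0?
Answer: 135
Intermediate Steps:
D(T) = 14 (D(T) = 7*(2 - 1*0) = 7*(2 + 0) = 7*2 = 14)
121 + 1*D(-5 - 5) = 121 + 1*14 = 121 + 14 = 135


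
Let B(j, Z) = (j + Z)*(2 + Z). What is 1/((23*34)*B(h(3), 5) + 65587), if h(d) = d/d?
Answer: 1/98431 ≈ 1.0159e-5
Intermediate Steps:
h(d) = 1
B(j, Z) = (2 + Z)*(Z + j) (B(j, Z) = (Z + j)*(2 + Z) = (2 + Z)*(Z + j))
1/((23*34)*B(h(3), 5) + 65587) = 1/((23*34)*(5² + 2*5 + 2*1 + 5*1) + 65587) = 1/(782*(25 + 10 + 2 + 5) + 65587) = 1/(782*42 + 65587) = 1/(32844 + 65587) = 1/98431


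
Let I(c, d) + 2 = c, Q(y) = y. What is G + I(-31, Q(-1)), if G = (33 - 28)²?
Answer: -8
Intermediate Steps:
I(c, d) = -2 + c
G = 25 (G = 5² = 25)
G + I(-31, Q(-1)) = 25 + (-2 - 31) = 25 - 33 = -8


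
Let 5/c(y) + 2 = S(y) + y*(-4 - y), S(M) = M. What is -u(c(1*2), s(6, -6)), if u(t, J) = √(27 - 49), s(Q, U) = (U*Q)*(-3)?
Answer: -I*√22 ≈ -4.6904*I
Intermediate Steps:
c(y) = 5/(-2 + y + y*(-4 - y)) (c(y) = 5/(-2 + (y + y*(-4 - y))) = 5/(-2 + y + y*(-4 - y)))
s(Q, U) = -3*Q*U (s(Q, U) = (Q*U)*(-3) = -3*Q*U)
u(t, J) = I*√22 (u(t, J) = √(-22) = I*√22)
-u(c(1*2), s(6, -6)) = -I*√22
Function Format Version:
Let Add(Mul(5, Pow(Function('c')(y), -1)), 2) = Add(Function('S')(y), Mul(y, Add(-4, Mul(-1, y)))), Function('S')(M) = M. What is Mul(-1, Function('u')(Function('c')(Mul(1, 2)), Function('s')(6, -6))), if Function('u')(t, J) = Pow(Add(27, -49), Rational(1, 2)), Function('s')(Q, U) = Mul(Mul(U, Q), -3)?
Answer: Mul(-1, I, Pow(22, Rational(1, 2))) ≈ Mul(-4.6904, I)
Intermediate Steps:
Function('c')(y) = Mul(5, Pow(Add(-2, y, Mul(y, Add(-4, Mul(-1, y)))), -1)) (Function('c')(y) = Mul(5, Pow(Add(-2, Add(y, Mul(y, Add(-4, Mul(-1, y))))), -1)) = Mul(5, Pow(Add(-2, y, Mul(y, Add(-4, Mul(-1, y)))), -1)))
Function('s')(Q, U) = Mul(-3, Q, U) (Function('s')(Q, U) = Mul(Mul(Q, U), -3) = Mul(-3, Q, U))
Function('u')(t, J) = Mul(I, Pow(22, Rational(1, 2))) (Function('u')(t, J) = Pow(-22, Rational(1, 2)) = Mul(I, Pow(22, Rational(1, 2))))
Mul(-1, Function('u')(Function('c')(Mul(1, 2)), Function('s')(6, -6))) = Mul(-1, Mul(I, Pow(22, Rational(1, 2)))) = Mul(-1, I, Pow(22, Rational(1, 2)))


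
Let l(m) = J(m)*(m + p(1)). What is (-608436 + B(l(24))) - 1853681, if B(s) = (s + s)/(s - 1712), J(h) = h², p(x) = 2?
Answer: -2041093121/829 ≈ -2.4621e+6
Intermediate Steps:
l(m) = m²*(2 + m) (l(m) = m²*(m + 2) = m²*(2 + m))
B(s) = 2*s/(-1712 + s) (B(s) = (2*s)/(-1712 + s) = 2*s/(-1712 + s))
(-608436 + B(l(24))) - 1853681 = (-608436 + 2*(24²*(2 + 24))/(-1712 + 24²*(2 + 24))) - 1853681 = (-608436 + 2*(576*26)/(-1712 + 576*26)) - 1853681 = (-608436 + 2*14976/(-1712 + 14976)) - 1853681 = (-608436 + 2*14976/13264) - 1853681 = (-608436 + 2*14976*(1/13264)) - 1853681 = (-608436 + 1872/829) - 1853681 = -504391572/829 - 1853681 = -2041093121/829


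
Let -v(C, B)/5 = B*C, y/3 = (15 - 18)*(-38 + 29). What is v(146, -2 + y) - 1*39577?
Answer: -97247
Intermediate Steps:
y = 81 (y = 3*((15 - 18)*(-38 + 29)) = 3*(-3*(-9)) = 3*27 = 81)
v(C, B) = -5*B*C
v(146, -2 + y) - 1*39577 = -5*(-2 + 81)*146 - 1*39577 = -5*79*146 - 39577 = -57670 - 39577 = -97247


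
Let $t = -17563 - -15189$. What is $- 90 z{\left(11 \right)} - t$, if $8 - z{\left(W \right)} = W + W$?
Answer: $3634$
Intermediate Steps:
$t = -2374$ ($t = -17563 + 15189 = -2374$)
$z{\left(W \right)} = 8 - 2 W$ ($z{\left(W \right)} = 8 - \left(W + W\right) = 8 - 2 W$)
$- 90 z{\left(11 \right)} - t = - 90 \left(8 - 22\right) - -2374 = - 90 \left(8 - 22\right) + 2374 = \left(-90\right) \left(-14\right) + 2374 = 1260 + 2374 = 3634$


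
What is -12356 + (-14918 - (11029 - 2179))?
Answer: -36124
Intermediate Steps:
-12356 + (-14918 - (11029 - 2179)) = -12356 + (-14918 - 1*8850) = -12356 + (-14918 - 8850) = -12356 - 23768 = -36124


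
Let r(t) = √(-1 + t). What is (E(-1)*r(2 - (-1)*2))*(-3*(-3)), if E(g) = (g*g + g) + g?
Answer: -9*√3 ≈ -15.588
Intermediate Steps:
E(g) = g² + 2*g (E(g) = (g² + g) + g = (g + g²) + g = g² + 2*g)
(E(-1)*r(2 - (-1)*2))*(-3*(-3)) = ((-(2 - 1))*√(-1 + (2 - (-1)*2)))*(-3*(-3)) = ((-1*1)*√(-1 + (2 - 1*(-2))))*9 = -√(-1 + (2 + 2))*9 = -√(-1 + 4)*9 = -√3*9 = -9*√3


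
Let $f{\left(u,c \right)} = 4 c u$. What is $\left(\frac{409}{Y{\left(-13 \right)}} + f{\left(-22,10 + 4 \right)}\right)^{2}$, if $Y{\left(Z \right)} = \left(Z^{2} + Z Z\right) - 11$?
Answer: $\frac{161970027025}{106929} \approx 1.5147 \cdot 10^{6}$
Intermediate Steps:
$Y{\left(Z \right)} = -11 + 2 Z^{2}$ ($Y{\left(Z \right)} = \left(Z^{2} + Z^{2}\right) - 11 = 2 Z^{2} - 11 = -11 + 2 Z^{2}$)
$f{\left(u,c \right)} = 4 c u$
$\left(\frac{409}{Y{\left(-13 \right)}} + f{\left(-22,10 + 4 \right)}\right)^{2} = \left(\frac{409}{-11 + 2 \left(-13\right)^{2}} + 4 \left(10 + 4\right) \left(-22\right)\right)^{2} = \left(\frac{409}{-11 + 2 \cdot 169} + 4 \cdot 14 \left(-22\right)\right)^{2} = \left(\frac{409}{-11 + 338} - 1232\right)^{2} = \left(\frac{409}{327} - 1232\right)^{2} = \left(- \frac{402455}{327}\right)^{2} = \frac{161970027025}{106929}$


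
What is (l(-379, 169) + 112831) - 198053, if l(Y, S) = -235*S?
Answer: -124937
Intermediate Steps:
(l(-379, 169) + 112831) - 198053 = (-235*169 + 112831) - 198053 = (-39715 + 112831) - 198053 = 73116 - 198053 = -124937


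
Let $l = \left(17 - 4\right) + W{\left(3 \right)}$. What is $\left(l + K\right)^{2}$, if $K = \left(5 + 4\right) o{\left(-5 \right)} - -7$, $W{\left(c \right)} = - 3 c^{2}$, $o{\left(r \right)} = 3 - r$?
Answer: $4225$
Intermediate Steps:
$l = -14$ ($l = \left(17 - 4\right) - 3 \cdot 3^{2} = 13 - 27 = -14$)
$K = 79$ ($K = \left(5 + 4\right) \left(3 - -5\right) - -7 = 9 \left(3 + 5\right) + 7 = 9 \cdot 8 + 7 = 72 + 7 = 79$)
$\left(l + K\right)^{2} = \left(-14 + 79\right)^{2} = 65^{2} = 4225$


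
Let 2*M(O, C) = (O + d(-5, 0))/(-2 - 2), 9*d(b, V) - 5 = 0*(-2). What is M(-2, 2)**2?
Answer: 169/5184 ≈ 0.032600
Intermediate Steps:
d(b, V) = 5/9 (d(b, V) = 5/9 + (0*(-2))/9 = 5/9 + (1/9)*0 = 5/9 + 0 = 5/9)
M(O, C) = -5/72 - O/8 (M(O, C) = ((O + 5/9)/(-2 - 2))/2 = ((5/9 + O)/(-4))/2 = ((5/9 + O)*(-1/4))/2 = (-5/36 - O/4)/2 = -5/72 - O/8)
M(-2, 2)**2 = (-5/72 - 1/8*(-2))**2 = (-5/72 + 1/4)**2 = (13/72)**2 = 169/5184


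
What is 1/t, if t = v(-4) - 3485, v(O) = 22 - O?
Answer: -1/3459 ≈ -0.00028910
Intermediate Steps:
t = -3459 (t = (22 - 1*(-4)) - 3485 = (22 + 4) - 3485 = 26 - 3485 = -3459)
1/t = 1/(-3459) = -1/3459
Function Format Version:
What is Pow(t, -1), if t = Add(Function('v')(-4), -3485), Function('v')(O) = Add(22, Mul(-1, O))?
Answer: Rational(-1, 3459) ≈ -0.00028910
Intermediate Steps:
t = -3459 (t = Add(Add(22, Mul(-1, -4)), -3485) = Add(Add(22, 4), -3485) = Add(26, -3485) = -3459)
Pow(t, -1) = Pow(-3459, -1) = Rational(-1, 3459)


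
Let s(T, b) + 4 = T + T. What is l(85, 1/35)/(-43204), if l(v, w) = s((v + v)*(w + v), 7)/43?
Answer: -50585/3251101 ≈ -0.015559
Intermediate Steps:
s(T, b) = -4 + 2*T (s(T, b) = -4 + (T + T) = -4 + 2*T)
l(v, w) = -4/43 + 4*v*(v + w)/43 (l(v, w) = (-4 + 2*((v + v)*(w + v)))/43 = (-4 + 2*((2*v)*(v + w)))*(1/43) = (-4 + 2*(2*v*(v + w)))*(1/43) = (-4 + 4*v*(v + w))*(1/43) = -4/43 + 4*v*(v + w)/43)
l(85, 1/35)/(-43204) = (-4/43 + (4/43)*85*(85 + 1/35))/(-43204) = (-4/43 + (4/43)*85*(85 + 1/35))*(-1/43204) = (-4/43 + (4/43)*85*(2976/35))*(-1/43204) = (-4/43 + 202368/301)*(-1/43204) = (202340/301)*(-1/43204) = -50585/3251101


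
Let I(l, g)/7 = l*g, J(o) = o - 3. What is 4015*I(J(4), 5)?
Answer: 140525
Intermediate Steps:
J(o) = -3 + o
I(l, g) = 7*g*l (I(l, g) = 7*(l*g) = 7*(g*l) = 7*g*l)
4015*I(J(4), 5) = 4015*(7*5*(-3 + 4)) = 4015*(7*5*1) = 4015*35 = 140525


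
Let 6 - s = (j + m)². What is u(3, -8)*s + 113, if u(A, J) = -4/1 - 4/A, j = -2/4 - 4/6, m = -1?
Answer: 2863/27 ≈ 106.04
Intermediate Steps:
j = -7/6 (j = -2*¼ - 4*⅙ = -½ - ⅔ = -7/6 ≈ -1.1667)
u(A, J) = -4 - 4/A (u(A, J) = -4*1 - 4/A = -4 - 4/A)
s = 47/36 (s = 6 - (-7/6 - 1)² = 6 - (-13/6)² = 6 - 1*169/36 = 6 - 169/36 = 47/36 ≈ 1.3056)
u(3, -8)*s + 113 = (-4 - 4/3)*(47/36) + 113 = -16/3*47/36 + 113 = -188/27 + 113 = 2863/27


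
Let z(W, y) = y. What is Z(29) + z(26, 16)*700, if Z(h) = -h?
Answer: 11171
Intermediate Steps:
Z(29) + z(26, 16)*700 = -1*29 + 16*700 = -29 + 11200 = 11171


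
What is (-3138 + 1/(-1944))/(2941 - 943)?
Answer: -6100273/3884112 ≈ -1.5706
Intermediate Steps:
(-3138 + 1/(-1944))/(2941 - 943) = (-3138 - 1/1944)/1998 = -6100273/1944*1/1998 = -6100273/3884112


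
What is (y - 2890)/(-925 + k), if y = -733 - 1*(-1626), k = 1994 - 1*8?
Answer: -1997/1061 ≈ -1.8822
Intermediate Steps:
k = 1986 (k = 1994 - 8 = 1986)
y = 893 (y = -733 + 1626 = 893)
(y - 2890)/(-925 + k) = (893 - 2890)/(-925 + 1986) = -1997/1061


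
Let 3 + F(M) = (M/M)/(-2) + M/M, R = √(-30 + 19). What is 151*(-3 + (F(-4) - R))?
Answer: -1661/2 - 151*I*√11 ≈ -830.5 - 500.81*I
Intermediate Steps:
R = I*√11 (R = √(-11) = I*√11 ≈ 3.3166*I)
F(M) = -5/2 (F(M) = -3 + ((M/M)/(-2) + M/M) = -3 + (1*(-½) + 1) = -3 + (-½ + 1) = -3 + ½ = -5/2)
151*(-3 + (F(-4) - R)) = 151*(-3 + (-5/2 - I*√11)) = 151*(-11/2 - I*√11) = -1661/2 - 151*I*√11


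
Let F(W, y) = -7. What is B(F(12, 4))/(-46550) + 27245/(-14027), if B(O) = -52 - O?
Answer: -253524707/130591370 ≈ -1.9414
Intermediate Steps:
B(F(12, 4))/(-46550) + 27245/(-14027) = (-52 - 1*(-7))/(-46550) + 27245/(-14027) = (-52 + 7)*(-1/46550) + 27245*(-1/14027) = -45*(-1/46550) - 27245/14027 = 9/9310 - 27245/14027 = -253524707/130591370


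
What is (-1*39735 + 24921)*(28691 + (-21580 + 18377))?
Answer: -377579232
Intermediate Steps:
(-1*39735 + 24921)*(28691 + (-21580 + 18377)) = (-39735 + 24921)*(28691 - 3203) = -14814*25488 = -377579232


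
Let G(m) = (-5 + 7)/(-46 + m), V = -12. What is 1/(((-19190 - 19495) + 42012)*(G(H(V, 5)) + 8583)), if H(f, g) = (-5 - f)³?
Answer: 99/2827010677 ≈ 3.5019e-8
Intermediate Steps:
G(m) = 2/(-46 + m)
1/(((-19190 - 19495) + 42012)*(G(H(V, 5)) + 8583)) = 1/(((-19190 - 19495) + 42012)*(2/(-46 - (5 - 12)³) + 8583)) = 1/((-38685 + 42012)*(2/(-46 - 1*(-7)³) + 8583)) = 1/(3327*(2/(-46 - 1*(-343)) + 8583)) = 1/(3327*(2/(-46 + 343) + 8583)) = 1/(3327*(2/297 + 8583)) = 1/(3327*(2549153/297)) = 1/(2827010677/99) = 99/2827010677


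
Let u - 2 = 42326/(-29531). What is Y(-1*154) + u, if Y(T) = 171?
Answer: 5066537/29531 ≈ 171.57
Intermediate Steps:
u = 16736/29531 (u = 2 + 42326/(-29531) = 2 + 42326*(-1/29531) = 2 - 42326/29531 = 16736/29531 ≈ 0.56673)
Y(-1*154) + u = 171 + 16736/29531 = 5066537/29531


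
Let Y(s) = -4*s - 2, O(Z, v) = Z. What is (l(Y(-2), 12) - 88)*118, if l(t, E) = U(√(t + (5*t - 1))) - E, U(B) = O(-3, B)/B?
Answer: -11800 - 354*√35/35 ≈ -11860.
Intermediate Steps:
Y(s) = -2 - 4*s
U(B) = -3/B
l(t, E) = -E - 3/√(-1 + 6*t) (l(t, E) = -3/√(t + (5*t - 1)) - E = -3/√(t + (-1 + 5*t)) - E = -3/√(-1 + 6*t) - E = -E - 3/√(-1 + 6*t))
(l(Y(-2), 12) - 88)*118 = ((-1*12 - 3/√(-1 + 6*(-2 - 4*(-2)))) - 88)*118 = ((-12 - 3/√(-1 + 6*(-2 + 8))) - 88)*118 = ((-12 - 3/√(-1 + 6*6)) - 88)*118 = ((-12 - 3/√(-1 + 36)) - 88)*118 = ((-12 - 3*√35/35) - 88)*118 = (-100 - 3*√35/35)*118 = -11800 - 354*√35/35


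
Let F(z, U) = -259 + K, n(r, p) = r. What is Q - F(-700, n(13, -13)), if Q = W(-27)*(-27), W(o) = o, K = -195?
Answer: 1183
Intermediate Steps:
F(z, U) = -454 (F(z, U) = -259 - 195 = -454)
Q = 729 (Q = -27*(-27) = 729)
Q - F(-700, n(13, -13)) = 729 - 1*(-454) = 729 + 454 = 1183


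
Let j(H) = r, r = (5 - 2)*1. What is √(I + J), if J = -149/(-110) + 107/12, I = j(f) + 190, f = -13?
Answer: √22136235/330 ≈ 14.257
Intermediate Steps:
r = 3 (r = 3*1 = 3)
j(H) = 3
I = 193 (I = 3 + 190 = 193)
J = 6779/660 (J = -149*(-1/110) + 107*(1/12) = 149/110 + 107/12 = 6779/660 ≈ 10.271)
√(I + J) = √(193 + 6779/660) = √(134159/660) = √22136235/330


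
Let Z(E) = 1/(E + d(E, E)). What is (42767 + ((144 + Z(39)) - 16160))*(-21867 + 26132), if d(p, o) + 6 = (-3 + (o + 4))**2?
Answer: 186313897760/1633 ≈ 1.1409e+8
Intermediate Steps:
d(p, o) = -6 + (1 + o)**2 (d(p, o) = -6 + (-3 + (o + 4))**2 = -6 + (-3 + (4 + o))**2 = -6 + (1 + o)**2)
Z(E) = 1/(-6 + E + (1 + E)**2) (Z(E) = 1/(E + (-6 + (1 + E)**2)) = 1/(-6 + E + (1 + E)**2))
(42767 + ((144 + Z(39)) - 16160))*(-21867 + 26132) = (42767 + ((144 + 1/(-6 + 39 + (1 + 39)**2)) - 16160))*(-21867 + 26132) = (42767 + ((144 + 1/(-6 + 39 + 40**2)) - 16160))*4265 = (42767 + ((144 + 1/(-6 + 39 + 1600)) - 16160))*4265 = (42767 + ((144 + 1/1633) - 16160))*4265 = (42767 + (235153/1633 - 16160))*4265 = (42767 - 26154127/1633)*4265 = (43684384/1633)*4265 = 186313897760/1633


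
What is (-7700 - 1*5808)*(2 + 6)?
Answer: -108064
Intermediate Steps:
(-7700 - 1*5808)*(2 + 6) = (-7700 - 5808)*8 = -13508*8 = -108064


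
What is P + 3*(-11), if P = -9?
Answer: -42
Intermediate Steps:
P + 3*(-11) = -9 + 3*(-11) = -9 - 33 = -42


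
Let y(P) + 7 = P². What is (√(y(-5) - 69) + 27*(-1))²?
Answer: (27 - I*√51)² ≈ 678.0 - 385.64*I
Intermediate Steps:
y(P) = -7 + P²
(√(y(-5) - 69) + 27*(-1))² = (√((-7 + (-5)²) - 69) + 27*(-1))² = (√((-7 + 25) - 69) - 27)² = (√(18 - 69) - 27)² = (√(-51) - 27)² = (I*√51 - 27)² = (-27 + I*√51)²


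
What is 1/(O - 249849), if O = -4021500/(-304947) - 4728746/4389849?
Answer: -148741253667/37161052180685501 ≈ -4.0026e-6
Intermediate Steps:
O = 1801306760782/148741253667 (O = -4021500*(-1/304947) - 4728746*1/4389849 = 1340500/101649 - 4728746/4389849 = 1801306760782/148741253667 ≈ 12.110)
1/(O - 249849) = 1/(1801306760782/148741253667 - 249849) = 1/(-37161052180685501/148741253667) = -148741253667/37161052180685501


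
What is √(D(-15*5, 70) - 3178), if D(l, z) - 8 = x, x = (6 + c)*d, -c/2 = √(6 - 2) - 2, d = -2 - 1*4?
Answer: I*√3206 ≈ 56.622*I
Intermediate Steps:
d = -6 (d = -2 - 4 = -6)
c = 0 (c = -2*(√(6 - 2) - 2) = -2*(√4 - 2) = -2*(2 - 2) = -2*0 = 0)
x = -36 (x = (6 + 0)*(-6) = 6*(-6) = -36)
D(l, z) = -28 (D(l, z) = 8 - 36 = -28)
√(D(-15*5, 70) - 3178) = √(-28 - 3178) = √(-3206) = I*√3206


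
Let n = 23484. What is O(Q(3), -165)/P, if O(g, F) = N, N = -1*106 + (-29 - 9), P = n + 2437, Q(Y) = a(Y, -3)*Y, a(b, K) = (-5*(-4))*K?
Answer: -144/25921 ≈ -0.0055553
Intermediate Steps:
a(b, K) = 20*K
Q(Y) = -60*Y (Q(Y) = (20*(-3))*Y = -60*Y)
P = 25921 (P = 23484 + 2437 = 25921)
N = -144 (N = -106 - 38 = -144)
O(g, F) = -144
O(Q(3), -165)/P = -144/25921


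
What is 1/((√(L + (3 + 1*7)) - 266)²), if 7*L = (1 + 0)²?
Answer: 49/(1862 - √497)² ≈ 1.4478e-5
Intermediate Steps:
L = ⅐ (L = (1 + 0)²/7 = (⅐)*1² = (⅐)*1 = ⅐ ≈ 0.14286)
1/((√(L + (3 + 1*7)) - 266)²) = 1/((√(⅐ + (3 + 1*7)) - 266)²) = 1/((√(⅐ + (3 + 7)) - 266)²) = 1/((√(⅐ + 10) - 266)²) = 1/((√(71/7) - 266)²) = 1/((√497/7 - 266)²) = 1/((-266 + √497/7)²) = (-266 + √497/7)⁻²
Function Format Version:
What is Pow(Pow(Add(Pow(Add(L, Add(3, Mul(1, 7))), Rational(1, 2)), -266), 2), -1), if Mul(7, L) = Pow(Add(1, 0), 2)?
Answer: Mul(49, Pow(Add(1862, Mul(-1, Pow(497, Rational(1, 2)))), -2)) ≈ 1.4478e-5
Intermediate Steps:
L = Rational(1, 7) (L = Mul(Rational(1, 7), Pow(Add(1, 0), 2)) = Mul(Rational(1, 7), Pow(1, 2)) = Mul(Rational(1, 7), 1) = Rational(1, 7) ≈ 0.14286)
Pow(Pow(Add(Pow(Add(L, Add(3, Mul(1, 7))), Rational(1, 2)), -266), 2), -1) = Pow(Pow(Add(Pow(Add(Rational(1, 7), Add(3, Mul(1, 7))), Rational(1, 2)), -266), 2), -1) = Pow(Pow(Add(Pow(Add(Rational(1, 7), Add(3, 7)), Rational(1, 2)), -266), 2), -1) = Pow(Pow(Add(Pow(Add(Rational(1, 7), 10), Rational(1, 2)), -266), 2), -1) = Pow(Pow(Add(Pow(Rational(71, 7), Rational(1, 2)), -266), 2), -1) = Pow(Pow(Add(Mul(Rational(1, 7), Pow(497, Rational(1, 2))), -266), 2), -1) = Pow(Pow(Add(-266, Mul(Rational(1, 7), Pow(497, Rational(1, 2)))), 2), -1) = Pow(Add(-266, Mul(Rational(1, 7), Pow(497, Rational(1, 2)))), -2)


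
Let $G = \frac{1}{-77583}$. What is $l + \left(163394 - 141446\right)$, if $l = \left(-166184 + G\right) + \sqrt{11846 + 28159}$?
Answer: $- \frac{11190261589}{77583} + 3 \sqrt{4445} \approx -1.4404 \cdot 10^{5}$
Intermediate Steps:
$G = - \frac{1}{77583} \approx -1.2889 \cdot 10^{-5}$
$l = - \frac{12893053273}{77583} + 3 \sqrt{4445}$ ($l = \left(-166184 - \frac{1}{77583}\right) + \sqrt{11846 + 28159} = - \frac{12893053273}{77583} + \sqrt{40005} = - \frac{12893053273}{77583} + 3 \sqrt{4445} \approx -1.6598 \cdot 10^{5}$)
$l + \left(163394 - 141446\right) = \left(- \frac{12893053273}{77583} + 3 \sqrt{4445}\right) + \left(163394 - 141446\right) = \left(- \frac{12893053273}{77583} + 3 \sqrt{4445}\right) + 21948 = - \frac{11190261589}{77583} + 3 \sqrt{4445}$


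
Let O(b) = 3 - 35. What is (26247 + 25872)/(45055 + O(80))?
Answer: 52119/45023 ≈ 1.1576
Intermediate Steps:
O(b) = -32
(26247 + 25872)/(45055 + O(80)) = (26247 + 25872)/(45055 - 32) = 52119/45023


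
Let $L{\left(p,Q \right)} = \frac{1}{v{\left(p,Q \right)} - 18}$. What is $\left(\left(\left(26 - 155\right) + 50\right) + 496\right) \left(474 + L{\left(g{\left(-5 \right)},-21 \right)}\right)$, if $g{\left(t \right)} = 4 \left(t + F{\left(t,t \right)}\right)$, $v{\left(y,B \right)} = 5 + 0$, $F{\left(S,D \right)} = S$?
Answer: $\frac{2569137}{13} \approx 1.9763 \cdot 10^{5}$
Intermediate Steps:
$v{\left(y,B \right)} = 5$
$g{\left(t \right)} = 8 t$ ($g{\left(t \right)} = 4 \left(t + t\right) = 4 \cdot 2 t = 8 t$)
$L{\left(p,Q \right)} = - \frac{1}{13}$ ($L{\left(p,Q \right)} = \frac{1}{5 - 18} = \frac{1}{-13} = - \frac{1}{13}$)
$\left(\left(\left(26 - 155\right) + 50\right) + 496\right) \left(474 + L{\left(g{\left(-5 \right)},-21 \right)}\right) = \left(\left(\left(26 - 155\right) + 50\right) + 496\right) \left(474 - \frac{1}{13}\right) = \left(\left(-129 + 50\right) + 496\right) \frac{6161}{13} = \left(-79 + 496\right) \frac{6161}{13} = 417 \cdot \frac{6161}{13} = \frac{2569137}{13}$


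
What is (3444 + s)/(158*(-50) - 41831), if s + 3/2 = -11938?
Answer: 16991/99462 ≈ 0.17083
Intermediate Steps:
s = -23879/2 (s = -3/2 - 11938 = -23879/2 ≈ -11940.)
(3444 + s)/(158*(-50) - 41831) = (3444 - 23879/2)/(158*(-50) - 41831) = -16991/(2*(-7900 - 41831)) = -16991/2/(-49731) = -16991/2*(-1/49731) = 16991/99462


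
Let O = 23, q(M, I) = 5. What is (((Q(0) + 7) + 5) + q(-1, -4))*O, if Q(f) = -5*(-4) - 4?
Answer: 759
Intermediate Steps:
Q(f) = 16 (Q(f) = 20 - 4 = 16)
(((Q(0) + 7) + 5) + q(-1, -4))*O = (((16 + 7) + 5) + 5)*23 = ((23 + 5) + 5)*23 = (28 + 5)*23 = 33*23 = 759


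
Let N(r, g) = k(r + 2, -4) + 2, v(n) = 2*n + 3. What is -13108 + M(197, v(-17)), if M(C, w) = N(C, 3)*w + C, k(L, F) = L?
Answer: -19142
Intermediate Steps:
v(n) = 3 + 2*n
N(r, g) = 4 + r (N(r, g) = (r + 2) + 2 = (2 + r) + 2 = 4 + r)
M(C, w) = C + w*(4 + C) (M(C, w) = (4 + C)*w + C = w*(4 + C) + C = C + w*(4 + C))
-13108 + M(197, v(-17)) = -13108 + (197 + (3 + 2*(-17))*(4 + 197)) = -13108 + (197 + (3 - 34)*201) = -13108 + (197 - 31*201) = -13108 + (197 - 6231) = -13108 - 6034 = -19142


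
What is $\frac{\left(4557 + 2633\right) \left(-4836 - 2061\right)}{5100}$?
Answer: $- \frac{1652981}{170} \approx -9723.4$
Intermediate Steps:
$\frac{\left(4557 + 2633\right) \left(-4836 - 2061\right)}{5100} = 7190 \left(-6897\right) \frac{1}{5100} = \left(-49589430\right) \frac{1}{5100} = - \frac{1652981}{170}$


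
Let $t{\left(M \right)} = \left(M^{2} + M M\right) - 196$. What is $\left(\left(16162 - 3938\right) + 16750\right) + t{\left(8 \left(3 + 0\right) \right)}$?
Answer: $29930$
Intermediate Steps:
$t{\left(M \right)} = -196 + 2 M^{2}$ ($t{\left(M \right)} = \left(M^{2} + M^{2}\right) - 196 = 2 M^{2} - 196 = -196 + 2 M^{2}$)
$\left(\left(16162 - 3938\right) + 16750\right) + t{\left(8 \left(3 + 0\right) \right)} = \left(\left(16162 - 3938\right) + 16750\right) - \left(196 - 2 \left(8 \left(3 + 0\right)\right)^{2}\right) = \left(12224 + 16750\right) - \left(196 - 2 \left(8 \cdot 3\right)^{2}\right) = 28974 - \left(196 - 2 \cdot 24^{2}\right) = 28974 + \left(-196 + 2 \cdot 576\right) = 28974 + \left(-196 + 1152\right) = 28974 + 956 = 29930$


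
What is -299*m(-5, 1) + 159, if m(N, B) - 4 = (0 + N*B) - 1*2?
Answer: 1056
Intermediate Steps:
m(N, B) = 2 + B*N (m(N, B) = 4 + ((0 + N*B) - 1*2) = 4 + ((0 + B*N) - 2) = 4 + (B*N - 2) = 4 + (-2 + B*N) = 2 + B*N)
-299*m(-5, 1) + 159 = -299*(2 + 1*(-5)) + 159 = -299*(2 - 5) + 159 = -299*(-3) + 159 = 897 + 159 = 1056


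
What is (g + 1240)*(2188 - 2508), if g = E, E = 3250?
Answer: -1436800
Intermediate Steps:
g = 3250
(g + 1240)*(2188 - 2508) = (3250 + 1240)*(2188 - 2508) = 4490*(-320) = -1436800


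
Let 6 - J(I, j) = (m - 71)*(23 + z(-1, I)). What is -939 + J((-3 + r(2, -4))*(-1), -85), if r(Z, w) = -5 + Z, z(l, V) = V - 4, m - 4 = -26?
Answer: 1392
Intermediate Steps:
m = -22 (m = 4 - 26 = -22)
z(l, V) = -4 + V
J(I, j) = 1773 + 93*I (J(I, j) = 6 - (-22 - 71)*(23 + (-4 + I)) = 6 - (-93)*(19 + I) = 6 - (-1767 - 93*I) = 6 + (1767 + 93*I) = 1773 + 93*I)
-939 + J((-3 + r(2, -4))*(-1), -85) = -939 + (1773 + 93*((-3 + (-5 + 2))*(-1))) = -939 + (1773 + 93*((-3 - 3)*(-1))) = -939 + (1773 + 93*(-6*(-1))) = -939 + (1773 + 93*6) = -939 + (1773 + 558) = -939 + 2331 = 1392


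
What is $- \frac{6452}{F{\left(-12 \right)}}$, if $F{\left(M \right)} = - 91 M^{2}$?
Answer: $\frac{1613}{3276} \approx 0.49237$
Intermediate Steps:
$- \frac{6452}{F{\left(-12 \right)}} = - \frac{6452}{\left(-91\right) \left(-12\right)^{2}} = - \frac{6452}{\left(-91\right) 144} = - \frac{6452}{-13104} = \left(-6452\right) \left(- \frac{1}{13104}\right) = \frac{1613}{3276}$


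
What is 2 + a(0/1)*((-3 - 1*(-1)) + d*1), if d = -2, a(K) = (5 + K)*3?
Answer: -58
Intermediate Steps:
a(K) = 15 + 3*K
2 + a(0/1)*((-3 - 1*(-1)) + d*1) = 2 + (15 + 3*(0/1))*((-3 - 1*(-1)) - 2*1) = 2 + (15 + 3*(0*1))*((-3 + 1) - 2) = 2 + (15 + 3*0)*(-2 - 2) = 2 + (15 + 0)*(-4) = 2 + 15*(-4) = 2 - 60 = -58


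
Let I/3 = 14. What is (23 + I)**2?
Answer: 4225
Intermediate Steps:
I = 42 (I = 3*14 = 42)
(23 + I)**2 = (23 + 42)**2 = 65**2 = 4225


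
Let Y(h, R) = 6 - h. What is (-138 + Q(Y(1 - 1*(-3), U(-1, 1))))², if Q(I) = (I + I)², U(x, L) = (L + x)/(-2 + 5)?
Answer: 14884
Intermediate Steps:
U(x, L) = L/3 + x/3 (U(x, L) = (L + x)/3 = (L + x)*(⅓) = L/3 + x/3)
Q(I) = 4*I² (Q(I) = (2*I)² = 4*I²)
(-138 + Q(Y(1 - 1*(-3), U(-1, 1))))² = (-138 + 4*(6 - (1 - 1*(-3)))²)² = (-138 + 4*(6 - (1 + 3))²)² = (-138 + 4*(6 - 1*4)²)² = (-138 + 4*(6 - 4)²)² = (-138 + 4*2²)² = (-138 + 4*4)² = (-138 + 16)² = (-122)² = 14884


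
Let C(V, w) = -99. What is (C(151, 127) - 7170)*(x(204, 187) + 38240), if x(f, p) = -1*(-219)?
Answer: -279558471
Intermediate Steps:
x(f, p) = 219
(C(151, 127) - 7170)*(x(204, 187) + 38240) = (-99 - 7170)*(219 + 38240) = -7269*38459 = -279558471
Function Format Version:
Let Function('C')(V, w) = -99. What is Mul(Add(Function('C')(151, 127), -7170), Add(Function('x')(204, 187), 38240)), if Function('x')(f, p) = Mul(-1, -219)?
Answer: -279558471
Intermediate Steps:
Function('x')(f, p) = 219
Mul(Add(Function('C')(151, 127), -7170), Add(Function('x')(204, 187), 38240)) = Mul(Add(-99, -7170), Add(219, 38240)) = Mul(-7269, 38459) = -279558471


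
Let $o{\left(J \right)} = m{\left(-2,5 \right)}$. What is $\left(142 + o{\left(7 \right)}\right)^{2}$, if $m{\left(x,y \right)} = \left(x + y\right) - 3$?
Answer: $20164$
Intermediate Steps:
$m{\left(x,y \right)} = -3 + x + y$
$o{\left(J \right)} = 0$ ($o{\left(J \right)} = -3 - 2 + 5 = 0$)
$\left(142 + o{\left(7 \right)}\right)^{2} = \left(142 + 0\right)^{2} = 142^{2} = 20164$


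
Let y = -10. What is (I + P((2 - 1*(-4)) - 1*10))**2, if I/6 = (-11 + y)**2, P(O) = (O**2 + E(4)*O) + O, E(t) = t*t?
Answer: 6728836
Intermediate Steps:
E(t) = t**2
P(O) = O**2 + 17*O (P(O) = (O**2 + 4**2*O) + O = (O**2 + 16*O) + O = O**2 + 17*O)
I = 2646 (I = 6*(-11 - 10)**2 = 6*(-21)**2 = 6*441 = 2646)
(I + P((2 - 1*(-4)) - 1*10))**2 = (2646 + ((2 - 1*(-4)) - 1*10)*(17 + ((2 - 1*(-4)) - 1*10)))**2 = (2646 + ((2 + 4) - 10)*(17 + ((2 + 4) - 10)))**2 = (2646 + (6 - 10)*(17 + (6 - 10)))**2 = (2646 - 4*(17 - 4))**2 = (2646 - 4*13)**2 = (2646 - 52)**2 = 2594**2 = 6728836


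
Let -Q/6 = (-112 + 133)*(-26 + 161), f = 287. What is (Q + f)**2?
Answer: 279658729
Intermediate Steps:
Q = -17010 (Q = -6*(-112 + 133)*(-26 + 161) = -126*135 = -6*2835 = -17010)
(Q + f)**2 = (-17010 + 287)**2 = (-16723)**2 = 279658729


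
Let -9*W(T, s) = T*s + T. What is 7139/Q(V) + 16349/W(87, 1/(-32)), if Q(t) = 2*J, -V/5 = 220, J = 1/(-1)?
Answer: -9556969/1798 ≈ -5315.3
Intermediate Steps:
J = -1
V = -1100 (V = -5*220 = -1100)
W(T, s) = -T/9 - T*s/9 (W(T, s) = -(T*s + T)/9 = -(T + T*s)/9 = -T/9 - T*s/9)
Q(t) = -2 (Q(t) = 2*(-1) = -2)
7139/Q(V) + 16349/W(87, 1/(-32)) = 7139/(-2) + 16349/((-⅑*87*(1 + 1/(-32)))) = 7139*(-½) + 16349/((-⅑*87*(1 - 1/32))) = -7139/2 + 16349/((-⅑*87*31/32)) = -7139/2 + 16349/(-899/96) = -7139/2 + 16349*(-96/899) = -7139/2 - 1569504/899 = -9556969/1798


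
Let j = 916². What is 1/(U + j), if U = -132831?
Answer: 1/706225 ≈ 1.4160e-6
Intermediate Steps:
j = 839056
1/(U + j) = 1/(-132831 + 839056) = 1/706225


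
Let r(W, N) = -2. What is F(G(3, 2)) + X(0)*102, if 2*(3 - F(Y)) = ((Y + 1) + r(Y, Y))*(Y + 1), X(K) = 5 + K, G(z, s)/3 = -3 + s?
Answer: 509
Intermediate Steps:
G(z, s) = -9 + 3*s (G(z, s) = 3*(-3 + s) = -9 + 3*s)
F(Y) = 3 - (1 + Y)*(-1 + Y)/2 (F(Y) = 3 - ((Y + 1) - 2)*(Y + 1)/2 = 3 - ((1 + Y) - 2)*(1 + Y)/2 = 3 - (-1 + Y)*(1 + Y)/2 = 3 - (1 + Y)*(-1 + Y)/2)
F(G(3, 2)) + X(0)*102 = (7/2 - (-9 + 3*2)²/2) + (5 + 0)*102 = (7/2 - (-9 + 6)²/2) + 5*102 = (7/2 - ½*(-3)²) + 510 = (7/2 - ½*9) + 510 = (7/2 - 9/2) + 510 = -1 + 510 = 509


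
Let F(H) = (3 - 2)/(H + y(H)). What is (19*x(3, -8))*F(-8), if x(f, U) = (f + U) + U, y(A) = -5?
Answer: 19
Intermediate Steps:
x(f, U) = f + 2*U (x(f, U) = (U + f) + U = f + 2*U)
F(H) = 1/(-5 + H) (F(H) = (3 - 2)/(H - 5) = 1/(-5 + H))
(19*x(3, -8))*F(-8) = (19*(3 + 2*(-8)))/(-5 - 8) = (19*(3 - 16))/(-13) = (19*(-13))*(-1/13) = -247*(-1/13) = 19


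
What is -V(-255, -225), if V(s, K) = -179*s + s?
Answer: -45390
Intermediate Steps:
V(s, K) = -178*s
-V(-255, -225) = -(-178)*(-255) = -1*45390 = -45390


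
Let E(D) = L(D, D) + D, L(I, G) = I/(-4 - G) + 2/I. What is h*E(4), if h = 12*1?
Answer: 48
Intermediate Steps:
h = 12
L(I, G) = 2/I + I/(-4 - G)
E(D) = D + (8 - D² + 2*D)/(D*(4 + D)) (E(D) = (8 - D² + 2*D)/(D*(4 + D)) + D = D + (8 - D² + 2*D)/(D*(4 + D)))
h*E(4) = 12*((8 + 4³ + 2*4 + 3*4²)/(4*(4 + 4))) = 12*((¼)*(8 + 64 + 8 + 3*16)/8) = 12*((¼)*(⅛)*(8 + 64 + 8 + 48)) = 12*((¼)*(⅛)*128) = 12*4 = 48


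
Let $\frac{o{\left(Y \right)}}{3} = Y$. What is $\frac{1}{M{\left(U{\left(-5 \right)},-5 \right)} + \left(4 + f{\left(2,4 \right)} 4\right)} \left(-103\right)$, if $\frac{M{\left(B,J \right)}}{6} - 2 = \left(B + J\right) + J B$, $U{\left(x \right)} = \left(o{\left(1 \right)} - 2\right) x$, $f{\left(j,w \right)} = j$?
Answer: $- \frac{103}{114} \approx -0.90351$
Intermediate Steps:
$o{\left(Y \right)} = 3 Y$
$U{\left(x \right)} = x$ ($U{\left(x \right)} = \left(3 \cdot 1 - 2\right) x = \left(3 - 2\right) x = 1 x = x$)
$M{\left(B,J \right)} = 12 + 6 B + 6 J + 6 B J$ ($M{\left(B,J \right)} = 12 + 6 \left(\left(B + J\right) + J B\right) = 12 + 6 \left(\left(B + J\right) + B J\right) = 12 + 6 \left(B + J + B J\right) = 12 + \left(6 B + 6 J + 6 B J\right) = 12 + 6 B + 6 J + 6 B J$)
$\frac{1}{M{\left(U{\left(-5 \right)},-5 \right)} + \left(4 + f{\left(2,4 \right)} 4\right)} \left(-103\right) = \frac{1}{\left(12 + 6 \left(-5\right) + 6 \left(-5\right) + 6 \left(-5\right) \left(-5\right)\right) + \left(4 + 2 \cdot 4\right)} \left(-103\right) = \frac{1}{\left(12 - 30 - 30 + 150\right) + \left(4 + 8\right)} \left(-103\right) = \frac{1}{102 + 12} \left(-103\right) = \frac{1}{114} \left(-103\right) = - \frac{103}{114}$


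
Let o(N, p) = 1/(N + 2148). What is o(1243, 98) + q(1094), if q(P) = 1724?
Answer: 5846085/3391 ≈ 1724.0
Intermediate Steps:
o(N, p) = 1/(2148 + N)
o(1243, 98) + q(1094) = 1/(2148 + 1243) + 1724 = 1/3391 + 1724 = 5846085/3391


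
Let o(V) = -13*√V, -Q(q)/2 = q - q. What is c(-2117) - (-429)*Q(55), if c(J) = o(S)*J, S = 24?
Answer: 55042*√6 ≈ 1.3482e+5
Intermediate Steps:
Q(q) = 0 (Q(q) = -2*(q - q) = -2*0 = 0)
c(J) = -26*J*√6 (c(J) = (-26*√6)*J = -26*J*√6)
c(-2117) - (-429)*Q(55) = -26*(-2117)*√6 - (-429)*0 = 55042*√6 - 1*0 = 55042*√6 + 0 = 55042*√6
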